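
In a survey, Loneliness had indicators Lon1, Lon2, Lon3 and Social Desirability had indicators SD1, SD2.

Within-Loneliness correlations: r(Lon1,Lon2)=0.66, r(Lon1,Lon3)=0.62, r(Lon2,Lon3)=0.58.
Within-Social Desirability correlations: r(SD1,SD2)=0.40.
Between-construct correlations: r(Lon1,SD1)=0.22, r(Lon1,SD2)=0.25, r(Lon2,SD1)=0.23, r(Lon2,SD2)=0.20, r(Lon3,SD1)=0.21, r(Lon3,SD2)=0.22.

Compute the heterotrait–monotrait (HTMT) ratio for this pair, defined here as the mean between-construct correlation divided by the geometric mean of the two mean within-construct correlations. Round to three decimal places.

Mean heterotrait r = 1.33/6 = 0.2217.
Mean within-Lon = 1.86/3 = 0.6200; mean within-SD = 0.40/1 = 0.4000.
Geometric mean = √(0.6200 × 0.4000) = 0.4980.
HTMT = 0.2217 / 0.4980 = 0.445.

0.445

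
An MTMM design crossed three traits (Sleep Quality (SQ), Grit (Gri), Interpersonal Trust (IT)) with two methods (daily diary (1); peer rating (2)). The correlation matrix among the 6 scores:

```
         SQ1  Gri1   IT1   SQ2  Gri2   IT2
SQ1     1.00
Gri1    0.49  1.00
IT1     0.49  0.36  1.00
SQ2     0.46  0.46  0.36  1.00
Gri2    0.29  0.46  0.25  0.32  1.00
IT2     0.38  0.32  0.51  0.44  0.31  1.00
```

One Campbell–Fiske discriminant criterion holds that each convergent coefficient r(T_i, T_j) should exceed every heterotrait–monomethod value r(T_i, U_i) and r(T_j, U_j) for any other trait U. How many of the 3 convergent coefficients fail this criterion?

2

Each convergent coefficient versus the relevant comparison correlations:
SQ (methods 1·2): 0.46 vs {0.49, 0.32, 0.49, 0.44} → fail.
Gri (methods 1·2): 0.46 vs {0.49, 0.32, 0.36, 0.31} → fail.
IT (methods 1·2): 0.51 vs {0.49, 0.44, 0.36, 0.31} → pass.
2 of 3 fail.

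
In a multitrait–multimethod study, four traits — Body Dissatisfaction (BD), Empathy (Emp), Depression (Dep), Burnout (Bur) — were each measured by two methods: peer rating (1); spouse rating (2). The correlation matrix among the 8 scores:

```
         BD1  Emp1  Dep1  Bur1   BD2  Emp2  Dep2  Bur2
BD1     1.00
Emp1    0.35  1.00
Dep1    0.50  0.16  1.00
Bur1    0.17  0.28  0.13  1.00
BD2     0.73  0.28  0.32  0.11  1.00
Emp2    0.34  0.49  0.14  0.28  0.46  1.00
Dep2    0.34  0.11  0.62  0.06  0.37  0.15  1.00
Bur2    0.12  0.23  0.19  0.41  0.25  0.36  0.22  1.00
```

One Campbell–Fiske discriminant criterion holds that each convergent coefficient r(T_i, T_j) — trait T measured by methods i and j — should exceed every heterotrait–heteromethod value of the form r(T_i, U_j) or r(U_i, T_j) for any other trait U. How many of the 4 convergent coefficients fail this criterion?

0

Each convergent coefficient versus the relevant comparison correlations:
BD (methods 1·2): 0.73 vs {0.34, 0.28, 0.34, 0.32, 0.12, 0.11} → pass.
Emp (methods 1·2): 0.49 vs {0.28, 0.34, 0.11, 0.14, 0.23, 0.28} → pass.
Dep (methods 1·2): 0.62 vs {0.32, 0.34, 0.14, 0.11, 0.19, 0.06} → pass.
Bur (methods 1·2): 0.41 vs {0.11, 0.12, 0.28, 0.23, 0.06, 0.19} → pass.
0 of 4 fail.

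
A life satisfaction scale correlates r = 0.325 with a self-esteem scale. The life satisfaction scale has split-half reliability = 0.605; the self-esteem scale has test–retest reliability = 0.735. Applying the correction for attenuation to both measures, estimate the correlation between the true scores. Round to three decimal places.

r_true = r_obs / √(r_xx · r_yy) = 0.325 / √(0.605 × 0.735) = 0.325 / √0.444675 = 0.325 / 0.6668 ≈ 0.487.

0.487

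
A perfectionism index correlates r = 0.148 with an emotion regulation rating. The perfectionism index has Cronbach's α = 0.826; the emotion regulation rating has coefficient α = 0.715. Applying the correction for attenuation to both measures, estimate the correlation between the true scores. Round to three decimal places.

r_true = r_obs / √(r_xx · r_yy) = 0.148 / √(0.826 × 0.715) = 0.148 / √0.590590 = 0.148 / 0.7685 ≈ 0.193.

0.193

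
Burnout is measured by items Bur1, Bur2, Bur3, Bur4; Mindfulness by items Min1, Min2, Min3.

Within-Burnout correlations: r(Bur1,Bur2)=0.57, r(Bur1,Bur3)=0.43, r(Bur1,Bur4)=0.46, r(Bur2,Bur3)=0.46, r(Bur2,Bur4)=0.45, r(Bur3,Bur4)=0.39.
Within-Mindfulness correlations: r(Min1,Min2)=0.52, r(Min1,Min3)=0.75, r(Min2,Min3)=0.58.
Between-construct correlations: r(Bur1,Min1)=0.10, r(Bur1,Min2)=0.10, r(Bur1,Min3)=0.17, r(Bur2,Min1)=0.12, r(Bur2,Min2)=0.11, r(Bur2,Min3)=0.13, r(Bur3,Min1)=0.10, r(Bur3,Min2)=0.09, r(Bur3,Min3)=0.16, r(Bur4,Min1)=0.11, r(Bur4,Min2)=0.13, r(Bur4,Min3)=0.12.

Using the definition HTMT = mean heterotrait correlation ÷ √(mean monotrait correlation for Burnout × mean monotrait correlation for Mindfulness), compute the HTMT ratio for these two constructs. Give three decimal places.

0.225

Mean heterotrait r = 1.44/12 = 0.1200.
Mean within-Bur = 2.76/6 = 0.4600; mean within-Min = 1.85/3 = 0.6167.
Geometric mean = √(0.4600 × 0.6167) = 0.5326.
HTMT = 0.1200 / 0.5326 = 0.225.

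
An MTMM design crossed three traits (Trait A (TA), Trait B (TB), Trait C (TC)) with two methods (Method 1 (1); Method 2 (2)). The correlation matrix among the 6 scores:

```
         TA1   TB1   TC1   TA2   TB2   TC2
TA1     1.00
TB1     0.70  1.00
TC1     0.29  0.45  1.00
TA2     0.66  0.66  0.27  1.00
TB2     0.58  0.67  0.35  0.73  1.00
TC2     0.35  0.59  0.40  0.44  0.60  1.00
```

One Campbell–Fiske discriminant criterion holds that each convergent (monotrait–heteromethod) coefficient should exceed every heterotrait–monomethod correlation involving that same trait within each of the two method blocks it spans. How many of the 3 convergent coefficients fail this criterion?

Checking each validity diagonal entry against its comparison values:
TA (methods 1·2): 0.66 vs {0.70, 0.73, 0.29, 0.44} → fail.
TB (methods 1·2): 0.67 vs {0.70, 0.73, 0.45, 0.60} → fail.
TC (methods 1·2): 0.40 vs {0.29, 0.44, 0.45, 0.60} → fail.
3 of 3 fail.

3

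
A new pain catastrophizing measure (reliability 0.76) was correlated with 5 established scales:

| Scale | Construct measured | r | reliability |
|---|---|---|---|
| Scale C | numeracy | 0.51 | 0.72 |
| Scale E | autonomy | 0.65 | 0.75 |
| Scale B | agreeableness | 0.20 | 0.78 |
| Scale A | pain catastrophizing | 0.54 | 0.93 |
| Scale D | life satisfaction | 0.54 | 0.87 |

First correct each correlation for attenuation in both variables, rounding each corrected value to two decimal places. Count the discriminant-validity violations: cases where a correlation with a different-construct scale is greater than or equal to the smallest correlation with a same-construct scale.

3

Disattenuated r (r / √(r_scale · r_new)):
  Scale C (disc): 0.51 / √(0.72·0.76) = 0.69
  Scale E (disc): 0.65 / √(0.75·0.76) = 0.86
  Scale B (disc): 0.20 / √(0.78·0.76) = 0.26
  Scale A (conv): 0.54 / √(0.93·0.76) = 0.64
  Scale D (disc): 0.54 / √(0.87·0.76) = 0.66
Smallest convergent = 0.64. Discriminant values: 0.69, 0.86, 0.26, 0.66; count ≥ 0.64 → 3.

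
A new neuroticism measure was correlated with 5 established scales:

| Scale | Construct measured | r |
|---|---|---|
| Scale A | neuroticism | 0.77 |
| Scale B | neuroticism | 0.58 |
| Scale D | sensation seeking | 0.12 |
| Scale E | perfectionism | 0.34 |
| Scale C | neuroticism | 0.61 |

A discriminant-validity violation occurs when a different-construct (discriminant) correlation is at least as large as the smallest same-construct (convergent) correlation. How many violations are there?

0

Convergent (same construct = neuroticism): Scale A, Scale B, Scale C.
Smallest convergent = 0.58. Discriminant values: 0.12, 0.34; count ≥ 0.58 → 0.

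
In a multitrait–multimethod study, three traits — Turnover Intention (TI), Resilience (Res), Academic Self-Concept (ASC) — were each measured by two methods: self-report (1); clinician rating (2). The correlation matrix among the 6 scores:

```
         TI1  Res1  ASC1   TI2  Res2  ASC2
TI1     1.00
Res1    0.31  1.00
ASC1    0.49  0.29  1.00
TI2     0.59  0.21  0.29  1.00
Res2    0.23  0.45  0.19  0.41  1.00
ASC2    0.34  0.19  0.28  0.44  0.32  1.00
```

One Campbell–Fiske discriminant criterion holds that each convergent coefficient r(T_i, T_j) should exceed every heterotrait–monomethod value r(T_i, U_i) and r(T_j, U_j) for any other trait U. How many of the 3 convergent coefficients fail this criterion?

1

Convergent coefficients and their comparison sets:
TI (methods 1·2): 0.59 vs {0.31, 0.41, 0.49, 0.44} → pass.
Res (methods 1·2): 0.45 vs {0.31, 0.41, 0.29, 0.32} → pass.
ASC (methods 1·2): 0.28 vs {0.49, 0.44, 0.29, 0.32} → fail.
1 of 3 fail.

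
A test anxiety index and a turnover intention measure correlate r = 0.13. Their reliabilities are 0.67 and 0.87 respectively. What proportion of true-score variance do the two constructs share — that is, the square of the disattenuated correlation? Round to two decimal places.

0.03

Disattenuated r = 0.13 / √(0.67 × 0.87) = 0.13 / 0.7635 = 0.1703.
Shared true-score variance = 0.1703² = 0.0290 ≈ 0.03.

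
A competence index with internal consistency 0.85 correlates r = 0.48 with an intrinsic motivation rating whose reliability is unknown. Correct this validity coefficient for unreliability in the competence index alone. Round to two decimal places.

0.52

Single correction: r_c = r_obs / √r_xx = 0.48 / √0.85 = 0.48 / 0.9220 ≈ 0.52.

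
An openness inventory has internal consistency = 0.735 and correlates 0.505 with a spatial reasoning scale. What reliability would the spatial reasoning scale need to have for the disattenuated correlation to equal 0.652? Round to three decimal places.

0.816

r_true = r_obs / √(r_xx · r_yy) ⇒ 0.652 = 0.505 / √(0.735 · r_yy).
√(0.735 · r_yy) = 0.505 / 0.652 = 0.7745; 0.735 · r_yy = 0.5999; r_yy = 0.5999 / 0.735 ≈ 0.816.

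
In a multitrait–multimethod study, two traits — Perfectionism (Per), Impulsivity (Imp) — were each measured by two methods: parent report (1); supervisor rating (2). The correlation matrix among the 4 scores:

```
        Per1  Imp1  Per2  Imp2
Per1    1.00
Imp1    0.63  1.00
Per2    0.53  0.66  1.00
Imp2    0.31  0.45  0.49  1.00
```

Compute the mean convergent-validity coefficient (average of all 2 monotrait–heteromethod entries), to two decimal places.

Convergent values: 0.53, 0.45; mean = 0.98/2 = 0.49.

0.49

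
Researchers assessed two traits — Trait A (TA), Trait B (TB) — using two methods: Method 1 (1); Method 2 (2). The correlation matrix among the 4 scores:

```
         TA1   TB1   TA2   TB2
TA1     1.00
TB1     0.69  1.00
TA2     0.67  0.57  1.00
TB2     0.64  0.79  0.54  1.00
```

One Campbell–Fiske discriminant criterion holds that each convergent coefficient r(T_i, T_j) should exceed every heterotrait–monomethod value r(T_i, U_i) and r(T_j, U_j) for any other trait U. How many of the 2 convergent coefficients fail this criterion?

Convergent coefficients and their comparison sets:
TA (methods 1·2): 0.67 vs {0.69, 0.54} → fail.
TB (methods 1·2): 0.79 vs {0.69, 0.54} → pass.
1 of 2 fail.

1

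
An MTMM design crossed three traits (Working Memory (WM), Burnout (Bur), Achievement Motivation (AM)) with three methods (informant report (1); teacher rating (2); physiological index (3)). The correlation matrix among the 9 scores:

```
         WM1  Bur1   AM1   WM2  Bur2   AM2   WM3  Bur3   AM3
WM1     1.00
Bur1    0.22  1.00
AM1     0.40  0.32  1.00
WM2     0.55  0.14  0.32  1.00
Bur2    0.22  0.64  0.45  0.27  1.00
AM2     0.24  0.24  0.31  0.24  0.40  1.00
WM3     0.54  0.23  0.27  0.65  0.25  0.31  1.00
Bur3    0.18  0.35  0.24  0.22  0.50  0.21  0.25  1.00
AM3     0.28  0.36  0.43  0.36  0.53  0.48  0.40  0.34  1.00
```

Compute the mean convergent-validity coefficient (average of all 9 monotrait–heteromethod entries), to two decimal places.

0.49

Convergent values: 0.55, 0.54, 0.65, 0.64, 0.35, 0.50, 0.31, 0.43, 0.48; mean = 4.45/9 = 0.49.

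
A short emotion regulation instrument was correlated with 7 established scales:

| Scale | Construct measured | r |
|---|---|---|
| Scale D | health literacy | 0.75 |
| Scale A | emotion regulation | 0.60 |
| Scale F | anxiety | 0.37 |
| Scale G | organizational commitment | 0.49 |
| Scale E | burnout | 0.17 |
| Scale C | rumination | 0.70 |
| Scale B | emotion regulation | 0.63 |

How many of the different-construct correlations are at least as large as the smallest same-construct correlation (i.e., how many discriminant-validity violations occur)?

Convergent (same construct = emotion regulation): Scale A, Scale B.
Smallest convergent = 0.60. Discriminant values: 0.75, 0.37, 0.49, 0.17, 0.70; count ≥ 0.60 → 2.

2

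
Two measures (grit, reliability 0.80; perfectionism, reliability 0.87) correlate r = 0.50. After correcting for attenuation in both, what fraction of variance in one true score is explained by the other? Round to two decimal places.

Disattenuated r = 0.50 / √(0.80 × 0.87) = 0.50 / 0.8343 = 0.5993.
Shared true-score variance = 0.5993² = 0.3592 ≈ 0.36.

0.36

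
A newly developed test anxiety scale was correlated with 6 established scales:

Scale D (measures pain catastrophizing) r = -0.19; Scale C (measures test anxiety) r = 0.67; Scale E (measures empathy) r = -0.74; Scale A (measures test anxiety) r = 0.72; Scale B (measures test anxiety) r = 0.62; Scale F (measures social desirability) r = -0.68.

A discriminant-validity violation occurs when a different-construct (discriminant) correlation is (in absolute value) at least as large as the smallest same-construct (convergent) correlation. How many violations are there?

2

Convergent (same construct = test anxiety): Scale C, Scale A, Scale B.
Smallest convergent = 0.62. Discriminant |r|: 0.19, 0.74, 0.68; count ≥ 0.62 → 2.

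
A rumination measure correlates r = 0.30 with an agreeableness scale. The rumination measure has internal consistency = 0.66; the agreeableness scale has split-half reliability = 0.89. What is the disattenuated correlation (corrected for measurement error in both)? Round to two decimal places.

0.39

r_true = r_obs / √(r_xx · r_yy) = 0.30 / √(0.66 × 0.89) = 0.30 / √0.5874 = 0.30 / 0.7664 ≈ 0.39.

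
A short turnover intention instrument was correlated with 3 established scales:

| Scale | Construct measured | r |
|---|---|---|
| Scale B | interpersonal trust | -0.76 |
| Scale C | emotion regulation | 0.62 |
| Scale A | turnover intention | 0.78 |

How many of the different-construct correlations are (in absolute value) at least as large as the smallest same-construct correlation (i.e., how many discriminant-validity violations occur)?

0

Convergent (same construct = turnover intention): Scale A.
Smallest convergent = 0.78. Discriminant |r|: 0.76, 0.62; count ≥ 0.78 → 0.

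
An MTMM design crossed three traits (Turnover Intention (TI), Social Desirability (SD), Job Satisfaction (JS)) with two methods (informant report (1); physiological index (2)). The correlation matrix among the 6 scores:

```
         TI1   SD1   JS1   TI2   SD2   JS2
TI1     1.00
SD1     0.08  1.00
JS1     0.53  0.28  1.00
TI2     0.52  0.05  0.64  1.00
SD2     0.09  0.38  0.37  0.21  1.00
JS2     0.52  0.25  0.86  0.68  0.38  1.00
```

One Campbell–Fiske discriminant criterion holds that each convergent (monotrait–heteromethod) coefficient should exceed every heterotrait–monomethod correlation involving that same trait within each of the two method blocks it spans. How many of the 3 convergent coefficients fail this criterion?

2

Checking each validity diagonal entry against its comparison values:
TI (methods 1·2): 0.52 vs {0.08, 0.21, 0.53, 0.68} → fail.
SD (methods 1·2): 0.38 vs {0.08, 0.21, 0.28, 0.38} → fail.
JS (methods 1·2): 0.86 vs {0.53, 0.68, 0.28, 0.38} → pass.
2 of 3 fail.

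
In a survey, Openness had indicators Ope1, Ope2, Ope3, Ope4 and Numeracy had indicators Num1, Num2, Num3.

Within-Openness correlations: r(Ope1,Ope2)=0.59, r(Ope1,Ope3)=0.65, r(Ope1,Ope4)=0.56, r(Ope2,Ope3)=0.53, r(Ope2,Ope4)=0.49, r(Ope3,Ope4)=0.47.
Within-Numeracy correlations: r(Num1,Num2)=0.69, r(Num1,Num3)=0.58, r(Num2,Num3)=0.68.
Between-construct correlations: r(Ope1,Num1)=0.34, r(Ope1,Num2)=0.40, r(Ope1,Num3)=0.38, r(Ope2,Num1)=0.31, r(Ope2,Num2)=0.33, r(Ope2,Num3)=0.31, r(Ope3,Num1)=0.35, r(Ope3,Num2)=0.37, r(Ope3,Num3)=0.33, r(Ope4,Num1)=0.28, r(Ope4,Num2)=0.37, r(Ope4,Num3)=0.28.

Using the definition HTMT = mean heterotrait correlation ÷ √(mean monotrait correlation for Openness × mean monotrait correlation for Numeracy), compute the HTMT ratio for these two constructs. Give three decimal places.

Mean heterotrait r = 4.05/12 = 0.3375.
Mean within-Ope = 3.29/6 = 0.5483; mean within-Num = 1.95/3 = 0.6500.
Geometric mean = √(0.5483 × 0.6500) = 0.5970.
HTMT = 0.3375 / 0.5970 = 0.565.

0.565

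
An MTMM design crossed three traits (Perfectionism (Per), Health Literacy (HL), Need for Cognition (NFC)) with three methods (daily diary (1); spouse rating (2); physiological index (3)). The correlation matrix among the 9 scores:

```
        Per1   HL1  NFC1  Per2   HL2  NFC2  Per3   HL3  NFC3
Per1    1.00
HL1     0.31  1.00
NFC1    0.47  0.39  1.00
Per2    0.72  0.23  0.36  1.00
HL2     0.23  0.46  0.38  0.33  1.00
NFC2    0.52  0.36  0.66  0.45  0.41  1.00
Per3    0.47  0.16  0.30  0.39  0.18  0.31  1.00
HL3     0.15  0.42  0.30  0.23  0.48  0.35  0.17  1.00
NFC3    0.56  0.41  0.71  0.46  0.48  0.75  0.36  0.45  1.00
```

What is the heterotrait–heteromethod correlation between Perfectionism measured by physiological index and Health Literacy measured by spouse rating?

0.18

Different traits and methods: r(Per3, HL2) = 0.18.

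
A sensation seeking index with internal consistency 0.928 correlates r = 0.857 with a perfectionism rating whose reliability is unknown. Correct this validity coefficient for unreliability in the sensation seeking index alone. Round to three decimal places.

Single correction: r_c = r_obs / √r_xx = 0.857 / √0.928 = 0.857 / 0.9633 ≈ 0.890.

0.890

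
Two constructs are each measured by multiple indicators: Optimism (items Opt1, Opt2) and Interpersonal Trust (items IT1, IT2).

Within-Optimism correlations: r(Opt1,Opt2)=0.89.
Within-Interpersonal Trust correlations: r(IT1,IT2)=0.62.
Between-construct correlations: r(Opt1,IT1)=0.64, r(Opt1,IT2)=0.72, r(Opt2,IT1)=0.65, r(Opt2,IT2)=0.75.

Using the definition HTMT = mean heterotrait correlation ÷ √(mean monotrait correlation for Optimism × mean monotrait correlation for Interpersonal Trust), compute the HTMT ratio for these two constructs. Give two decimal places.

Mean heterotrait r = 2.76/4 = 0.6900.
Mean within-Opt = 0.89/1 = 0.8900; mean within-IT = 0.62/1 = 0.6200.
Geometric mean = √(0.8900 × 0.6200) = 0.7428.
HTMT = 0.6900 / 0.7428 = 0.93.

0.93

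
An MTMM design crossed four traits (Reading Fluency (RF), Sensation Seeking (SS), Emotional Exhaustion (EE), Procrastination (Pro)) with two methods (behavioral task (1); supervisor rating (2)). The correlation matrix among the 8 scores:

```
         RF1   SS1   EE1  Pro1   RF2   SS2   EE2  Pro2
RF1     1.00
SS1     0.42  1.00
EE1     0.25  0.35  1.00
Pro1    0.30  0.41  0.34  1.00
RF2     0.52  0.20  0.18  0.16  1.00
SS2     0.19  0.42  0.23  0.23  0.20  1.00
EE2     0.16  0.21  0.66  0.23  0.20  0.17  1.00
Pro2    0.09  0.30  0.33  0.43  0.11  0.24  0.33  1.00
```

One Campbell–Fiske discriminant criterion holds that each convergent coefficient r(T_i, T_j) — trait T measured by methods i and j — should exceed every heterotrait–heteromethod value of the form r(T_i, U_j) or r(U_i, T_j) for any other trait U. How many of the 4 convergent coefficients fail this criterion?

Convergent coefficients and their comparison sets:
RF (methods 1·2): 0.52 vs {0.19, 0.20, 0.16, 0.18, 0.09, 0.16} → pass.
SS (methods 1·2): 0.42 vs {0.20, 0.19, 0.21, 0.23, 0.30, 0.23} → pass.
EE (methods 1·2): 0.66 vs {0.18, 0.16, 0.23, 0.21, 0.33, 0.23} → pass.
Pro (methods 1·2): 0.43 vs {0.16, 0.09, 0.23, 0.30, 0.23, 0.33} → pass.
0 of 4 fail.

0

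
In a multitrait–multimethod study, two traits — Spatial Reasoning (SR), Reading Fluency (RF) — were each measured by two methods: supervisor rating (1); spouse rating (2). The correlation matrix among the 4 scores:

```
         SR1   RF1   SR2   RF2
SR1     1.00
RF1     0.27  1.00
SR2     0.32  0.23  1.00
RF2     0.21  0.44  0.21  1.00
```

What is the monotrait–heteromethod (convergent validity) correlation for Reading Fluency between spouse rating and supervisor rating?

Same trait (RF), different methods: r(RF2, RF1) = 0.44.

0.44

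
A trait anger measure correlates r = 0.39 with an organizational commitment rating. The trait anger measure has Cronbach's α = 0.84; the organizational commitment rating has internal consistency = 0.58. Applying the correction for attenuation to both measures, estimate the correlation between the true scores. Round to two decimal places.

0.56

r_true = r_obs / √(r_xx · r_yy) = 0.39 / √(0.84 × 0.58) = 0.39 / √0.4872 = 0.39 / 0.6980 ≈ 0.56.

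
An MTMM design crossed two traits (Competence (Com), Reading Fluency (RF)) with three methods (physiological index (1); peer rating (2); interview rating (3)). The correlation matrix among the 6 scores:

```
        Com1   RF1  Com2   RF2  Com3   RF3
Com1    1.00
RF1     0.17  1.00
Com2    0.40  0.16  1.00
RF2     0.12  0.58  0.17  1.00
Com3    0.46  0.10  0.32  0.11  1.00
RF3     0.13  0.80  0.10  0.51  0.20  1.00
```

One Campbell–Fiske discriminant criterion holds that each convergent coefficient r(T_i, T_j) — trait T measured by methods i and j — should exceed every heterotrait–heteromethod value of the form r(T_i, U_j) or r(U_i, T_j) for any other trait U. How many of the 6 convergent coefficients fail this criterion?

0

Each convergent coefficient versus the relevant comparison correlations:
Com (methods 1·2): 0.40 vs {0.12, 0.16} → pass.
Com (methods 1·3): 0.46 vs {0.13, 0.10} → pass.
Com (methods 2·3): 0.32 vs {0.10, 0.11} → pass.
RF (methods 1·2): 0.58 vs {0.16, 0.12} → pass.
RF (methods 1·3): 0.80 vs {0.10, 0.13} → pass.
RF (methods 2·3): 0.51 vs {0.11, 0.10} → pass.
0 of 6 fail.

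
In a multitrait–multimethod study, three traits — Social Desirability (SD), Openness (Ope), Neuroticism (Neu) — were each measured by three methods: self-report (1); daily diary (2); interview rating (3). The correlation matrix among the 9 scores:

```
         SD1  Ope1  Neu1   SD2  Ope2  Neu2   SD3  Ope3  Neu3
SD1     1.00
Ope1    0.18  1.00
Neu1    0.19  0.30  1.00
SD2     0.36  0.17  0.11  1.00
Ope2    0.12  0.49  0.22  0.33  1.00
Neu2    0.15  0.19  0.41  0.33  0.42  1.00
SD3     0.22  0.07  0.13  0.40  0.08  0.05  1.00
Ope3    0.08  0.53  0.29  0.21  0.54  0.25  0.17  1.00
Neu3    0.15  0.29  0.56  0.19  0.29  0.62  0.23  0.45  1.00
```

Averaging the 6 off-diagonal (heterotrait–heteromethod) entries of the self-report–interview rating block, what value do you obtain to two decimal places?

0.17

HTHM values (method 1 × method 3): 0.08, 0.15, 0.07, 0.29, 0.13, 0.29; mean = 1.01/6 = 0.17.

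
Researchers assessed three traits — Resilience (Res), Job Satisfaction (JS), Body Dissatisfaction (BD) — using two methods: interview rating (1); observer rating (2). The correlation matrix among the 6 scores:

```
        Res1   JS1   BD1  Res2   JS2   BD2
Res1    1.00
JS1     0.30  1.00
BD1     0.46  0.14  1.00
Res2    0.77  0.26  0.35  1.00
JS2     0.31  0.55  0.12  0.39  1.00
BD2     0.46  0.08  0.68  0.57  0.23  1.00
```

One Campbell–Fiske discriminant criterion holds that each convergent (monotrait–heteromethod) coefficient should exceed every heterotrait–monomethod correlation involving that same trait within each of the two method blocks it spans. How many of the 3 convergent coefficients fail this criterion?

0

Each convergent coefficient versus the relevant comparison correlations:
Res (methods 1·2): 0.77 vs {0.30, 0.39, 0.46, 0.57} → pass.
JS (methods 1·2): 0.55 vs {0.30, 0.39, 0.14, 0.23} → pass.
BD (methods 1·2): 0.68 vs {0.46, 0.57, 0.14, 0.23} → pass.
0 of 3 fail.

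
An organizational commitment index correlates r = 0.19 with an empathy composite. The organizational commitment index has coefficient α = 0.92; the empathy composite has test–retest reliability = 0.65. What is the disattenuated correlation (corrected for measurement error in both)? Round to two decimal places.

0.25

r_true = r_obs / √(r_xx · r_yy) = 0.19 / √(0.92 × 0.65) = 0.19 / √0.5980 = 0.19 / 0.7733 ≈ 0.25.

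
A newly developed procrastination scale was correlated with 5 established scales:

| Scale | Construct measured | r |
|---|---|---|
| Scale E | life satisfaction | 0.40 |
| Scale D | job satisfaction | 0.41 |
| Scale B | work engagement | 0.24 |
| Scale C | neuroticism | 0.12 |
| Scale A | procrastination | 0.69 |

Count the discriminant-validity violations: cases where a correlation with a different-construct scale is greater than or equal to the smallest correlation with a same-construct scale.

0

Convergent (same construct = procrastination): Scale A.
Smallest convergent = 0.69. Discriminant values: 0.40, 0.41, 0.24, 0.12; count ≥ 0.69 → 0.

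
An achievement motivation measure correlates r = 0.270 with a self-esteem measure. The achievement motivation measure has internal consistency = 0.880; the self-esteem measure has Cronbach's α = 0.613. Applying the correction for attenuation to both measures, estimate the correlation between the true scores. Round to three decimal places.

0.368

r_true = r_obs / √(r_xx · r_yy) = 0.270 / √(0.880 × 0.613) = 0.270 / √0.539440 = 0.270 / 0.7345 ≈ 0.368.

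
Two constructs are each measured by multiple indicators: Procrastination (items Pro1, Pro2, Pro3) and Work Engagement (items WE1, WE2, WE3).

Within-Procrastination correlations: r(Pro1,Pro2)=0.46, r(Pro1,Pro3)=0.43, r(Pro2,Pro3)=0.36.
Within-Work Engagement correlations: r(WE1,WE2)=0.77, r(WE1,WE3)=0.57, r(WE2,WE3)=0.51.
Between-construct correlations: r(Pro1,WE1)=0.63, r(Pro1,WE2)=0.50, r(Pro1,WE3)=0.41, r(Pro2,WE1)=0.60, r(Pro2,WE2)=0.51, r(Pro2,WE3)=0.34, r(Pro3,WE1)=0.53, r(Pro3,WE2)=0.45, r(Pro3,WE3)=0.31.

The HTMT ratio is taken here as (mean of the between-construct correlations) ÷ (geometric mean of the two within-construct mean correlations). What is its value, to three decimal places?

0.938

Mean between = 4.28/9 = 0.4756.
Mean within-Pro = 1.25/3 = 0.4167; mean within-WE = 1.85/3 = 0.6167.
Geometric mean = √(0.4167 × 0.6167) = 0.5069.
HTMT = 0.4756 / 0.5069 = 0.938.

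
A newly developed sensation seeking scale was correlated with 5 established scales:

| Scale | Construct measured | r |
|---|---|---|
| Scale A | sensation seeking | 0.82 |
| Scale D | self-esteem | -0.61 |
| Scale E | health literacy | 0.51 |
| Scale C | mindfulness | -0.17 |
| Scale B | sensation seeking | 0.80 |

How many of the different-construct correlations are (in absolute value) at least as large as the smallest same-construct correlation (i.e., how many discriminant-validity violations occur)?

Convergent (same construct = sensation seeking): Scale A, Scale B.
Smallest convergent = 0.80. Discriminant |r|: 0.61, 0.51, 0.17; count ≥ 0.80 → 0.

0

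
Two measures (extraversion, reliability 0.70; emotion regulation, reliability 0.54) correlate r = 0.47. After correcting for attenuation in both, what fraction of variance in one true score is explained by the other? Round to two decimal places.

Disattenuated r = 0.47 / √(0.70 × 0.54) = 0.47 / 0.6148 = 0.7645.
Shared true-score variance = 0.7645² = 0.5845 ≈ 0.58.

0.58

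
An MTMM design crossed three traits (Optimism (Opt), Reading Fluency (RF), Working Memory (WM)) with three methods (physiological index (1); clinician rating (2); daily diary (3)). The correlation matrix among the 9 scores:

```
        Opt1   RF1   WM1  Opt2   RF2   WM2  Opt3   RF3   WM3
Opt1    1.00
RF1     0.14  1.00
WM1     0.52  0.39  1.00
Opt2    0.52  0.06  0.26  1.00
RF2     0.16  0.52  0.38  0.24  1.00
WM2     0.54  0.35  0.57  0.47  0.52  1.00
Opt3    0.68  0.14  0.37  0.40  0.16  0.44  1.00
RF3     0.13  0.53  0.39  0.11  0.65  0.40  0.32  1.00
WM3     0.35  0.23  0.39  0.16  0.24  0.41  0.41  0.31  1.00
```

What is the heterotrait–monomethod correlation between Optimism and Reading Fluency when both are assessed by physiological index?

Different traits, same method: r(Opt1, RF1) = 0.14.

0.14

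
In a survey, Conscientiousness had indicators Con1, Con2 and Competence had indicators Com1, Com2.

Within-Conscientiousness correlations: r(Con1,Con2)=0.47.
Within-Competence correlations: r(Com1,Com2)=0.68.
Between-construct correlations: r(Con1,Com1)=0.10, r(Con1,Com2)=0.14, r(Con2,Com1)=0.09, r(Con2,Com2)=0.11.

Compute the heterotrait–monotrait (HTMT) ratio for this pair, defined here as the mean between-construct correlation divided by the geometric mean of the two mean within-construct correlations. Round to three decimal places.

Mean between = 0.44/4 = 0.1100.
Mean within-Con = 0.47/1 = 0.4700; mean within-Com = 0.68/1 = 0.6800.
Geometric mean = √(0.4700 × 0.6800) = 0.5653.
HTMT = 0.1100 / 0.5653 = 0.195.

0.195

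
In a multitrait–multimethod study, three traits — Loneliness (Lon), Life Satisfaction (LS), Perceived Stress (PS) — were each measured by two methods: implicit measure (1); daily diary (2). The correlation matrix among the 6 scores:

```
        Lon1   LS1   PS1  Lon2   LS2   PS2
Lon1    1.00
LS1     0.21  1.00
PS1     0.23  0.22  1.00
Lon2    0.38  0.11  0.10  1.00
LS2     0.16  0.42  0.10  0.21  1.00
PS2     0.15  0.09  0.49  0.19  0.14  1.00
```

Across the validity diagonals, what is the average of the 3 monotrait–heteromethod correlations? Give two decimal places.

0.43

Convergent values: 0.38, 0.42, 0.49; mean = 1.29/3 = 0.43.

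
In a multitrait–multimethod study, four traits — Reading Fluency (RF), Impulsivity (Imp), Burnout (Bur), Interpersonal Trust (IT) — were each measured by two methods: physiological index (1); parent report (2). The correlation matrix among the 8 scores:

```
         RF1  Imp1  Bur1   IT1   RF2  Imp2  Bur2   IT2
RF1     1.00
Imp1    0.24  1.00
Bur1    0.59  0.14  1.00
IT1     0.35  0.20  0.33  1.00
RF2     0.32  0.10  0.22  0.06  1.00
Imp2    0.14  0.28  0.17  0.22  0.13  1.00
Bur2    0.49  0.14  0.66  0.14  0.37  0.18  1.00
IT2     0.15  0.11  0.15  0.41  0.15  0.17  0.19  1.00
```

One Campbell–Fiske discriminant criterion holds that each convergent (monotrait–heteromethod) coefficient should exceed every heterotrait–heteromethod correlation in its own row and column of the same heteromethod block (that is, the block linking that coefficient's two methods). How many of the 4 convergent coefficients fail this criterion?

Each convergent coefficient versus the relevant comparison correlations:
RF (methods 1·2): 0.32 vs {0.14, 0.10, 0.49, 0.22, 0.15, 0.06} → fail.
Imp (methods 1·2): 0.28 vs {0.10, 0.14, 0.14, 0.17, 0.11, 0.22} → pass.
Bur (methods 1·2): 0.66 vs {0.22, 0.49, 0.17, 0.14, 0.15, 0.14} → pass.
IT (methods 1·2): 0.41 vs {0.06, 0.15, 0.22, 0.11, 0.14, 0.15} → pass.
1 of 4 fail.

1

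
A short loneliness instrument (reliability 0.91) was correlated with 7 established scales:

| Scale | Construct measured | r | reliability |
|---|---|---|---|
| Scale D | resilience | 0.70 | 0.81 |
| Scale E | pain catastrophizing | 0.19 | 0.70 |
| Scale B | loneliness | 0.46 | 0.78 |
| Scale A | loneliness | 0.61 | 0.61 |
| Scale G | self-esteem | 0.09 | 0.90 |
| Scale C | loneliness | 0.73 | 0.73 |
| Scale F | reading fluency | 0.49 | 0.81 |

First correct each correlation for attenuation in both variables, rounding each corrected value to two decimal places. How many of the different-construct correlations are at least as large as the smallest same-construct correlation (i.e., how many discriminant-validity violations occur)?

Disattenuated r (r / √(r_scale · r_new)):
  Scale D (disc): 0.70 / √(0.81·0.91) = 0.82
  Scale E (disc): 0.19 / √(0.70·0.91) = 0.24
  Scale B (conv): 0.46 / √(0.78·0.91) = 0.55
  Scale A (conv): 0.61 / √(0.61·0.91) = 0.82
  Scale G (disc): 0.09 / √(0.90·0.91) = 0.10
  Scale C (conv): 0.73 / √(0.73·0.91) = 0.90
  Scale F (disc): 0.49 / √(0.81·0.91) = 0.57
Smallest convergent = 0.55. Discriminant values: 0.82, 0.24, 0.10, 0.57; count ≥ 0.55 → 2.

2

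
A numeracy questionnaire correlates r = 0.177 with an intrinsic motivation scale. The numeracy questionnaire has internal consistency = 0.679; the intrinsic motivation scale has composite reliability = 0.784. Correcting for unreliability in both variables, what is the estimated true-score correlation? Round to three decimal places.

0.243

r_true = r_obs / √(r_xx · r_yy) = 0.177 / √(0.679 × 0.784) = 0.177 / √0.532336 = 0.177 / 0.7296 ≈ 0.243.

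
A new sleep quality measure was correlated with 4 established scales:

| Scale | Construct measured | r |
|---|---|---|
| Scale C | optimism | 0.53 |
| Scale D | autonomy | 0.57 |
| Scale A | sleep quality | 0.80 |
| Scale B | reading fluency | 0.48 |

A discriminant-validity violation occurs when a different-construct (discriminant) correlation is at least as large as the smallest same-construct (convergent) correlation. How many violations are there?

Convergent (same construct = sleep quality): Scale A.
Smallest convergent = 0.80. Discriminant values: 0.53, 0.57, 0.48; count ≥ 0.80 → 0.

0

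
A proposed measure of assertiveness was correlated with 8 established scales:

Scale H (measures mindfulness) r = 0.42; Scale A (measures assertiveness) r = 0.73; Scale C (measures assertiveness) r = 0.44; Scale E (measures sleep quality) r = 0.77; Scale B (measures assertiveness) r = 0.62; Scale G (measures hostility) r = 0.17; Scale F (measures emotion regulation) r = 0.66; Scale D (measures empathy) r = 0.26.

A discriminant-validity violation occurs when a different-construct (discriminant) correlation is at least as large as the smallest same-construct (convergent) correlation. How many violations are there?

Convergent (same construct = assertiveness): Scale A, Scale C, Scale B.
Smallest convergent = 0.44. Discriminant values: 0.42, 0.77, 0.17, 0.66, 0.26; count ≥ 0.44 → 2.

2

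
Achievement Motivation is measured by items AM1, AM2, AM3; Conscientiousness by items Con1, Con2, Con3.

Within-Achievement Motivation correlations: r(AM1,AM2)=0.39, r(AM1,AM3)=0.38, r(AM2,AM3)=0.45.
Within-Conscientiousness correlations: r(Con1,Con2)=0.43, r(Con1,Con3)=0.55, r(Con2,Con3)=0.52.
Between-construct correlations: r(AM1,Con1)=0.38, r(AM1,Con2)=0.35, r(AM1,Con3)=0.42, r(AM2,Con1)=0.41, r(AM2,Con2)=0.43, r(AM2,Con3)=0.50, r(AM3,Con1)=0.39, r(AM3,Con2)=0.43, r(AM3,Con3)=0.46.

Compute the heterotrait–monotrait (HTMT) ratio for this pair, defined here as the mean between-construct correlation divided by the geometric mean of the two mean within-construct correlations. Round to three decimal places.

Mean heterotrait r = 3.77/9 = 0.4189.
Mean within-AM = 1.22/3 = 0.4067; mean within-Con = 1.50/3 = 0.5000.
Geometric mean = √(0.4067 × 0.5000) = 0.4509.
HTMT = 0.4189 / 0.4509 = 0.929.

0.929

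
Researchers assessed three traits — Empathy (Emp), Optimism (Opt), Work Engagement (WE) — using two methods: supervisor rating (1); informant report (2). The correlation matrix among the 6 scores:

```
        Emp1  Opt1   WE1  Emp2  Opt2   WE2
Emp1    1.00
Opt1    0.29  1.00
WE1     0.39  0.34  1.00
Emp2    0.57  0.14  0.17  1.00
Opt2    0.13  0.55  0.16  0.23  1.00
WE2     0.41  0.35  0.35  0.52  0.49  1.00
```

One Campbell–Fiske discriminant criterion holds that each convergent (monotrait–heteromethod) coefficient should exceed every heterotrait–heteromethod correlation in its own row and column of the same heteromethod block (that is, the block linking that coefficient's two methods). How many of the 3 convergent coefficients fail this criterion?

1

Convergent coefficients and their comparison sets:
Emp (methods 1·2): 0.57 vs {0.13, 0.14, 0.41, 0.17} → pass.
Opt (methods 1·2): 0.55 vs {0.14, 0.13, 0.35, 0.16} → pass.
WE (methods 1·2): 0.35 vs {0.17, 0.41, 0.16, 0.35} → fail.
1 of 3 fail.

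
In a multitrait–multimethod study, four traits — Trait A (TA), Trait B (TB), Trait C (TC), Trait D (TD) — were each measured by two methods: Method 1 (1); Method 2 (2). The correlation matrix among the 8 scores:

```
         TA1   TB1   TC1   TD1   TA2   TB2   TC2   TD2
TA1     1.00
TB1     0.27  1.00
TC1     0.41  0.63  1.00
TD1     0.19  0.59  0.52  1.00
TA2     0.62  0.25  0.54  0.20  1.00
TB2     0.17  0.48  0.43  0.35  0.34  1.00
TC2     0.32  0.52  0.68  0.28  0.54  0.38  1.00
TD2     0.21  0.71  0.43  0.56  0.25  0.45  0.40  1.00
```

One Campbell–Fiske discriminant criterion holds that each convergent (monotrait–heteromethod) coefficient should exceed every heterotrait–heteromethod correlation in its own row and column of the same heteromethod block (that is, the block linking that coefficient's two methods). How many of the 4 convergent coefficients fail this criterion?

Each convergent coefficient versus the relevant comparison correlations:
TA (methods 1·2): 0.62 vs {0.17, 0.25, 0.32, 0.54, 0.21, 0.20} → pass.
TB (methods 1·2): 0.48 vs {0.25, 0.17, 0.52, 0.43, 0.71, 0.35} → fail.
TC (methods 1·2): 0.68 vs {0.54, 0.32, 0.43, 0.52, 0.43, 0.28} → pass.
TD (methods 1·2): 0.56 vs {0.20, 0.21, 0.35, 0.71, 0.28, 0.43} → fail.
2 of 4 fail.

2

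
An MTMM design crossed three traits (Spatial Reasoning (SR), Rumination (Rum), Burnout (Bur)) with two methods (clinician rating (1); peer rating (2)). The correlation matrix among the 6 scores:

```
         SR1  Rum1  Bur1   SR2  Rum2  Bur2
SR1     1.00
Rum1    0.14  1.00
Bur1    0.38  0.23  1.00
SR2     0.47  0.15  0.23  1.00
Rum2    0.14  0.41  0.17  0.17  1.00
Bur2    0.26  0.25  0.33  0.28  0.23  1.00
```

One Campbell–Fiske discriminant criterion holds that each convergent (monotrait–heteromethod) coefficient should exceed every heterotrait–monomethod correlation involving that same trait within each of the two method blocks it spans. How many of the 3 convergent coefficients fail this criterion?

Convergent coefficients and their comparison sets:
SR (methods 1·2): 0.47 vs {0.14, 0.17, 0.38, 0.28} → pass.
Rum (methods 1·2): 0.41 vs {0.14, 0.17, 0.23, 0.23} → pass.
Bur (methods 1·2): 0.33 vs {0.38, 0.28, 0.23, 0.23} → fail.
1 of 3 fail.

1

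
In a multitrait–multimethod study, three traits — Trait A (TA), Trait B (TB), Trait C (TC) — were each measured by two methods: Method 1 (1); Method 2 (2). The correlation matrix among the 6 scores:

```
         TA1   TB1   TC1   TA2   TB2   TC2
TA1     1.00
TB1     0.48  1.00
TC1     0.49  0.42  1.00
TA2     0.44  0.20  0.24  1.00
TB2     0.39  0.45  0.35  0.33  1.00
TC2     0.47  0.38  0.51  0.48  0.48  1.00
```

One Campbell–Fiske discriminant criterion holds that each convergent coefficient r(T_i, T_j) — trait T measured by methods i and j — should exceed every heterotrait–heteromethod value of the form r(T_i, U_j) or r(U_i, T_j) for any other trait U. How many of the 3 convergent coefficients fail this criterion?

1

Each convergent coefficient versus the relevant comparison correlations:
TA (methods 1·2): 0.44 vs {0.39, 0.20, 0.47, 0.24} → fail.
TB (methods 1·2): 0.45 vs {0.20, 0.39, 0.38, 0.35} → pass.
TC (methods 1·2): 0.51 vs {0.24, 0.47, 0.35, 0.38} → pass.
1 of 3 fail.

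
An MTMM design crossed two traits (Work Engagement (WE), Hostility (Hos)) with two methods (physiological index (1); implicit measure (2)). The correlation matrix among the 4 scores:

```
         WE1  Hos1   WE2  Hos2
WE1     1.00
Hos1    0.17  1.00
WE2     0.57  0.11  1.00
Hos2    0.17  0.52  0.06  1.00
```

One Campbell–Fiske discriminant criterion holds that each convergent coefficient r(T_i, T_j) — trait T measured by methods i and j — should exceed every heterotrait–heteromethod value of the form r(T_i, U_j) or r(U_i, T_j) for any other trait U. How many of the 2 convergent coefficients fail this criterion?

Convergent coefficients and their comparison sets:
WE (methods 1·2): 0.57 vs {0.17, 0.11} → pass.
Hos (methods 1·2): 0.52 vs {0.11, 0.17} → pass.
0 of 2 fail.

0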